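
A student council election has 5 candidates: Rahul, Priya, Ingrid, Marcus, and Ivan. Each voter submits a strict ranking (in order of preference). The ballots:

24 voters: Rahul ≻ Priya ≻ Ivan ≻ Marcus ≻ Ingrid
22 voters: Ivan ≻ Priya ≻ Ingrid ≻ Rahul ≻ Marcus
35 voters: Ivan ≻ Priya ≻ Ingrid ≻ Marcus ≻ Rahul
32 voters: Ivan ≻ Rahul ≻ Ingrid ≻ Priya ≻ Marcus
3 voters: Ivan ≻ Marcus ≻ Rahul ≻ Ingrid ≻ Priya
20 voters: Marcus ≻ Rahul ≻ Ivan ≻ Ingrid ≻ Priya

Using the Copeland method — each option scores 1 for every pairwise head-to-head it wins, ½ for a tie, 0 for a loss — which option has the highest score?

Rahul: beats Priya, Ingrid, and Marcus; loses to Ivan → score 3.
Priya: beats Ingrid and Marcus; loses to Rahul and Ivan → score 2.
Ingrid: beats Marcus; loses to Rahul, Priya, and Ivan → score 1.
Marcus: loses to Rahul, Priya, Ingrid, and Ivan → score 0.
Ivan: beats Rahul, Priya, Ingrid, and Marcus → score 4.
Ivan has the best pairwise record.

Ivan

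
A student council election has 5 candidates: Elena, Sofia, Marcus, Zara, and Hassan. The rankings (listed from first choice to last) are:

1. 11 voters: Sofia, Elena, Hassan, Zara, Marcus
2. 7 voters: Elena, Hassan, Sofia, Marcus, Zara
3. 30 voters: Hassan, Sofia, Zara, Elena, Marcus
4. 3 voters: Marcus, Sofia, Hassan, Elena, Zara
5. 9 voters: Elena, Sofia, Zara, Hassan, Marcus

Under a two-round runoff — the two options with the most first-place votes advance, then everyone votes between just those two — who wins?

Round 1 first-place votes: Elena 16, Sofia 11, Marcus 3, Zara 0, Hassan 30.
Hassan and Elena advance.
Runoff: Hassan is preferred to Elena by 33 voters; Elena by 27.
Hassan wins the runoff.

Hassan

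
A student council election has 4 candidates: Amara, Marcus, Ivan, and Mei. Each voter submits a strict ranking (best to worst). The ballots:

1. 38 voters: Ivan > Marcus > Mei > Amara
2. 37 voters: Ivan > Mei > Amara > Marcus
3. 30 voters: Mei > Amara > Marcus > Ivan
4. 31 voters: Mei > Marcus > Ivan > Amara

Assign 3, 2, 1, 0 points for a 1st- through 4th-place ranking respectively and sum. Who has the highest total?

Amara: 38·0 + 37·1 + 30·2 + 31·0 = 97
Marcus: 38·2 + 37·0 + 30·1 + 31·2 = 168
Ivan: 38·3 + 37·3 + 30·0 + 31·1 = 256
Mei: 38·1 + 37·2 + 30·3 + 31·3 = 295
Mei has the highest Borda score (295).

Mei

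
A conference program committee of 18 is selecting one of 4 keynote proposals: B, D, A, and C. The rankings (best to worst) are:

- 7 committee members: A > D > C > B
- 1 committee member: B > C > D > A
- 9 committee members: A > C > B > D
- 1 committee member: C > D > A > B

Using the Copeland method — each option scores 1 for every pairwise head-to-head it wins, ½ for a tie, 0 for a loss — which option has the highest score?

A

B: beats D; loses to A and C → score 1.
D: loses to B, A, and C → score 0.
A: beats B, D, and C → score 3.
C: beats B and D; loses to A → score 2.
A has the best pairwise record.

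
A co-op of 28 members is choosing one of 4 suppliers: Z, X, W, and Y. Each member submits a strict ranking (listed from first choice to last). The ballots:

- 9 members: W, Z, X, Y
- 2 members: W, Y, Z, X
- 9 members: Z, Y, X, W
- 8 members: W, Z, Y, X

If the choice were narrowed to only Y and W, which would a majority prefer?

W

Voters preferring Y to W: 9; preferring W to Y: 19.
W wins the head-to-head.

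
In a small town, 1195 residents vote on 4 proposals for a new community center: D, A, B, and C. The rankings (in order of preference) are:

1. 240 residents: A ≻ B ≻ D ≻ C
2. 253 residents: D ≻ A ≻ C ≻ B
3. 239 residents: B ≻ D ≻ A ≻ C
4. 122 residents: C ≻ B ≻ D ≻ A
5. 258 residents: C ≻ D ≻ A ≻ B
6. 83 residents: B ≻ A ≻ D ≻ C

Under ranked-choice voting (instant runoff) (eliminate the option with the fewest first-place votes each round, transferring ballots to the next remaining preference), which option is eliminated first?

A

Round 1: D 253, A 240, B 322, C 380. Eliminate A.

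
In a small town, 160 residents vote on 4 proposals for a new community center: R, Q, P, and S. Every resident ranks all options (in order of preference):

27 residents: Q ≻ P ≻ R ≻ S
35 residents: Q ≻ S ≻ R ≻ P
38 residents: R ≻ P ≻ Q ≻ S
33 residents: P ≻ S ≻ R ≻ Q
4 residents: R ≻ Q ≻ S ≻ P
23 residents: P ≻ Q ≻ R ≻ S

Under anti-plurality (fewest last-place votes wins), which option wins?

R

Last-place votes: R 0, Q 33, P 39, S 88.
R is ranked last by the fewest voters, so R wins.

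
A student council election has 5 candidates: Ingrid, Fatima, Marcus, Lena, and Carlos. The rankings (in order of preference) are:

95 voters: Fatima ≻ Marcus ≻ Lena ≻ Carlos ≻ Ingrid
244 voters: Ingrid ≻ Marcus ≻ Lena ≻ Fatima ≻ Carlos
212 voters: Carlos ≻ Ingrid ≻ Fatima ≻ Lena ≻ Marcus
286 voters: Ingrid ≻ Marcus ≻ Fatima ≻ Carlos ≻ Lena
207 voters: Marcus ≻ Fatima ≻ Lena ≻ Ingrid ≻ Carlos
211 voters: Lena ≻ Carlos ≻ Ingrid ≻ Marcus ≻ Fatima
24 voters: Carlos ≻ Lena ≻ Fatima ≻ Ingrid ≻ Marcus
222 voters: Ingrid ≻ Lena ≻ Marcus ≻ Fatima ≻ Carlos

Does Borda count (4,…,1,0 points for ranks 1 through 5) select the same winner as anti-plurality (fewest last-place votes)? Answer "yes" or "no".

Borda — scores: Ingrid 4297, Fatima 2511, Marcus 3358, Lena 2886, Carlos 1958. Winner: Ingrid.
Anti-plurality — last-place votes: Ingrid 95, Fatima 211, Marcus 236, Lena 286, Carlos 673. Winner: Ingrid.
The two methods agree.

yes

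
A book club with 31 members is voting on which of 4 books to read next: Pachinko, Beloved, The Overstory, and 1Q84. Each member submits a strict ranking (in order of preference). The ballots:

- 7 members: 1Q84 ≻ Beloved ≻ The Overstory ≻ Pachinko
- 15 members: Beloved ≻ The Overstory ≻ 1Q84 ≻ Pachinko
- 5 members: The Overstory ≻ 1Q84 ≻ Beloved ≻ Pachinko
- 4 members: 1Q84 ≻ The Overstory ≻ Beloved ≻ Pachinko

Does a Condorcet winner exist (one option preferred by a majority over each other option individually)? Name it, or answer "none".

none

Checking pairwise contests:
Beloved beats Pachinko 31–0.
1Q84 beats Beloved 16–15.
Beloved beats The Overstory 22–9.
The Overstory beats 1Q84 20–11.
Every option loses at least one head-to-head, so there is no Condorcet winner.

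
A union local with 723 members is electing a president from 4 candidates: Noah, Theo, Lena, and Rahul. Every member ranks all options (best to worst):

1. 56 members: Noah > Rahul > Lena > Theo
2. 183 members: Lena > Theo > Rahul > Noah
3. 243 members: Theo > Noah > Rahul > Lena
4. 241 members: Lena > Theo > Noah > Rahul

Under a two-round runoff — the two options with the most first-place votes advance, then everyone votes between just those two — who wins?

Lena

Round 1 first-place votes: Noah 56, Theo 243, Lena 424, Rahul 0.
Lena and Theo advance.
Runoff: Lena is preferred to Theo by 480 voters; Theo by 243.
Lena wins the runoff.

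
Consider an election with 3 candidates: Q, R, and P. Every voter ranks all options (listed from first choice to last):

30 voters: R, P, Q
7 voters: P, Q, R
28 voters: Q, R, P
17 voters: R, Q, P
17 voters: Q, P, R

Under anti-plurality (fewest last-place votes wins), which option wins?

Last-place votes: Q 30, R 24, P 45.
R is ranked last by the fewest voters, so R wins.

R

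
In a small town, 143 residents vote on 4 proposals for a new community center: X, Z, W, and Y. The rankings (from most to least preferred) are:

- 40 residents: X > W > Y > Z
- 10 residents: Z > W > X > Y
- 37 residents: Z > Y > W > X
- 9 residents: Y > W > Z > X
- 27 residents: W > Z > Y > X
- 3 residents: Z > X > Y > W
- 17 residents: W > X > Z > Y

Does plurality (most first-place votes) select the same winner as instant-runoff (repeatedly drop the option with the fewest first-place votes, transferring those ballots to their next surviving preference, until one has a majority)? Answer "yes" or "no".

Plurality — first-place votes: X 40, Z 50, W 44, Y 9. Winner: Z.
Instant-runoff — R1 X 40, Z 50, W 44, Y 9 (Y out); R2 X 40, Z 50, W 53 (X out); R3 Z 50, W 93 (W winner). Winner: W.
The two methods disagree.

no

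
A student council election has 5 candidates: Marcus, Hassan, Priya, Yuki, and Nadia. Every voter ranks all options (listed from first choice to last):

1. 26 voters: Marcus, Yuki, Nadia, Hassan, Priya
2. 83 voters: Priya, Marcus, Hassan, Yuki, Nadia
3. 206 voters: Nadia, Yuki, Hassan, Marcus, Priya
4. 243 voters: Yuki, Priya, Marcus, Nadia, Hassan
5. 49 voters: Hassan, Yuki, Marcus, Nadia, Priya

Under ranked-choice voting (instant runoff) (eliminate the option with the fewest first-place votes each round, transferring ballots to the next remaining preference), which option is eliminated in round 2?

Hassan

Round 1: Marcus 26, Hassan 49, Priya 83, Yuki 243, Nadia 206. Eliminate Marcus.
Round 2: Hassan 49, Priya 83, Yuki 269, Nadia 206. Eliminate Hassan.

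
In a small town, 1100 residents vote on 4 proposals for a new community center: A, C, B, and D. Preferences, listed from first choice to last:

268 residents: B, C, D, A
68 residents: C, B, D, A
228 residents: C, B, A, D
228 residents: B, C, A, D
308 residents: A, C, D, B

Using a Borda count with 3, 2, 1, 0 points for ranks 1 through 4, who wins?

C

A: 268·0 + 68·0 + 228·1 + 228·1 + 308·3 = 1380
C: 268·2 + 68·3 + 228·3 + 228·2 + 308·2 = 2496
B: 268·3 + 68·2 + 228·2 + 228·3 + 308·0 = 2080
D: 268·1 + 68·1 + 228·0 + 228·0 + 308·1 = 644
C has the highest Borda score (2496).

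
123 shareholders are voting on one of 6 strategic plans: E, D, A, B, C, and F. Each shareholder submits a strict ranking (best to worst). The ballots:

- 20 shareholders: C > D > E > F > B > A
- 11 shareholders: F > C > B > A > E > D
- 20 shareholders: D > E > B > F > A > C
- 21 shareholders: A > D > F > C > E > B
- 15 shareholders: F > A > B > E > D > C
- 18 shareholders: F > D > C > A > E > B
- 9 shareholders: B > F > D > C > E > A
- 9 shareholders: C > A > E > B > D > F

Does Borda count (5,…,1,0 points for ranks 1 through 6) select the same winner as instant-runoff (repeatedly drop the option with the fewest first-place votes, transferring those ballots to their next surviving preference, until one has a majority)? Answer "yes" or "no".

Borda — scores: E 256, D 387, A 279, B 221, C 303, F 399. Winner: F.
Instant-runoff — R1 E 0, D 20, A 21, B 9, C 29, F 44 (E out); R2 D 20, A 21, B 9, C 29, F 44 (B out); R3 D 20, A 21, C 29, F 53 (D out); R4 A 21, C 29, F 73 (F winner). Winner: F.
The two methods agree.

yes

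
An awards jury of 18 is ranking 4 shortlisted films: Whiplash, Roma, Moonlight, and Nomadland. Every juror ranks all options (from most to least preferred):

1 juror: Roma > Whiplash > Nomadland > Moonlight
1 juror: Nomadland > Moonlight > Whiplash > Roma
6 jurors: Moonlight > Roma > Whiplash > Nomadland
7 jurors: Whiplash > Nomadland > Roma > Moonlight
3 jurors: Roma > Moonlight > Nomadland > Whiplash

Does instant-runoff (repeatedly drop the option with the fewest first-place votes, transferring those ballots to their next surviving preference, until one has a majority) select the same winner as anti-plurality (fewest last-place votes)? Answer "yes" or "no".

no

Instant-runoff — R1 Whiplash 7, Roma 4, Moonlight 6, Nomadland 1 (Nomadland out); R2 Whiplash 7, Roma 4, Moonlight 7 (Roma out); R3 Whiplash 8, Moonlight 10 (Moonlight winner). Winner: Moonlight.
Anti-plurality — last-place votes: Whiplash 3, Roma 1, Moonlight 8, Nomadland 6. Winner: Roma.
The two methods disagree.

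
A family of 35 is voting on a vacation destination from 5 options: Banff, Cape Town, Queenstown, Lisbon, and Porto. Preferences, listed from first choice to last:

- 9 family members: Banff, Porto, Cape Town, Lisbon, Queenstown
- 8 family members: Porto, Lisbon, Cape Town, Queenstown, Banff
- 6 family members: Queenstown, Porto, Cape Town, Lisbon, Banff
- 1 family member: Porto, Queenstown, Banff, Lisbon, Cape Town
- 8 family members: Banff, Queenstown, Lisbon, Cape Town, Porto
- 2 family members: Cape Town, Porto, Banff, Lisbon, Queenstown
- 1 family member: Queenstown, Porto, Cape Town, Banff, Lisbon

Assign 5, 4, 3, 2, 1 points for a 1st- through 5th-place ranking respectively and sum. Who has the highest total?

Porto

Banff: 9·5 + 8·1 + 6·1 + 1·3 + 8·5 + 2·3 + 1·2 = 110
Cape Town: 9·3 + 8·3 + 6·3 + 1·1 + 8·2 + 2·5 + 1·3 = 99
Queenstown: 9·1 + 8·2 + 6·5 + 1·4 + 8·4 + 2·1 + 1·5 = 98
Lisbon: 9·2 + 8·4 + 6·2 + 1·2 + 8·3 + 2·2 + 1·1 = 93
Porto: 9·4 + 8·5 + 6·4 + 1·5 + 8·1 + 2·4 + 1·4 = 125
Porto has the highest Borda score (125).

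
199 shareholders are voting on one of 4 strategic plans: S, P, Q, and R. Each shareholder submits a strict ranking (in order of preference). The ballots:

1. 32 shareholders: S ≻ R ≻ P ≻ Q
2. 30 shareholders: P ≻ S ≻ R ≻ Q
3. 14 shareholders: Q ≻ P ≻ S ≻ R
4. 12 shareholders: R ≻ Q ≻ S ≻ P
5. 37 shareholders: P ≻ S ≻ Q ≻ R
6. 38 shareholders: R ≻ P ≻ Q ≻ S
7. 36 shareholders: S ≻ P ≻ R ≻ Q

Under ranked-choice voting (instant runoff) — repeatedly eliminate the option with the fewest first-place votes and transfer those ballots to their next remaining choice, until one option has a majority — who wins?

Round 1: S 68, P 67, Q 14, R 50. Eliminate Q.
Round 2: S 68, P 81, R 50. Eliminate R.
Round 3: S 80, P 119. P has a majority.

P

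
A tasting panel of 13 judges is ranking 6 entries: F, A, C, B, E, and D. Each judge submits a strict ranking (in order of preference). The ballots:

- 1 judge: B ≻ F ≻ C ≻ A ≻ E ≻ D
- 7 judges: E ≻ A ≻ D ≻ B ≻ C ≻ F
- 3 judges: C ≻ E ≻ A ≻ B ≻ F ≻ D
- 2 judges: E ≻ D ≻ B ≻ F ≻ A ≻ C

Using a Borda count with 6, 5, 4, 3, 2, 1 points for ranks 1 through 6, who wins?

E

F: 1·5 + 7·1 + 3·2 + 2·3 = 24
A: 1·3 + 7·5 + 3·4 + 2·2 = 54
C: 1·4 + 7·2 + 3·6 + 2·1 = 38
B: 1·6 + 7·3 + 3·3 + 2·4 = 44
E: 1·2 + 7·6 + 3·5 + 2·6 = 71
D: 1·1 + 7·4 + 3·1 + 2·5 = 42
E has the highest Borda score (71).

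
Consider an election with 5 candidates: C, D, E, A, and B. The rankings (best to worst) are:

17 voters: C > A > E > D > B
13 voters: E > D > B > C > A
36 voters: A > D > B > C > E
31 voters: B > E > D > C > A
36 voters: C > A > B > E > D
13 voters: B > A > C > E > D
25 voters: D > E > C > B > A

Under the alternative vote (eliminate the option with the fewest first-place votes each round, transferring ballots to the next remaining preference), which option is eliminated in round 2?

A

Round 1: C 53, D 25, E 13, A 36, B 44. Eliminate E.
Round 2: C 53, D 38, A 36, B 44. Eliminate A.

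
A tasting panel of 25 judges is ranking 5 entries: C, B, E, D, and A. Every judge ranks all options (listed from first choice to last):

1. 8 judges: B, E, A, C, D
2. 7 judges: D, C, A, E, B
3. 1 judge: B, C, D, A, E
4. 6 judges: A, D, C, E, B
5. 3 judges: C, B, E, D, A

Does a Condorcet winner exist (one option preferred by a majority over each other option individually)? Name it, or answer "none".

A vs C: 14–11 for A.
A vs B: 13–12 for A.
A vs E: 14–11 for A.
A vs D: 14–11 for A.
A beats every other option head-to-head.

A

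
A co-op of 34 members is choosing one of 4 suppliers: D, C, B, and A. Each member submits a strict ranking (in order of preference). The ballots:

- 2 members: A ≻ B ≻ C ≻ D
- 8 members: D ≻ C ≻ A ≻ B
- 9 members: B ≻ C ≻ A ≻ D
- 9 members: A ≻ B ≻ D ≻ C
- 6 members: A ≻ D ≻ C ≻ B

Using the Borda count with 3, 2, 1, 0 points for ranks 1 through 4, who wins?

A

D: 2·0 + 8·3 + 9·0 + 9·1 + 6·2 = 45
C: 2·1 + 8·2 + 9·2 + 9·0 + 6·1 = 42
B: 2·2 + 8·0 + 9·3 + 9·2 + 6·0 = 49
A: 2·3 + 8·1 + 9·1 + 9·3 + 6·3 = 68
A has the highest Borda score (68).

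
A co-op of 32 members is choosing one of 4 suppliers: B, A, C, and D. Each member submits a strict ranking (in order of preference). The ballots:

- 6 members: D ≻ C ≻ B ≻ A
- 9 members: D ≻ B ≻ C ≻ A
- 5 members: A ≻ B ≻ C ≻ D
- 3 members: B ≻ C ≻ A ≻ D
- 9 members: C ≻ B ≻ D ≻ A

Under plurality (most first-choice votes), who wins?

D

First-place votes: B 3, A 5, C 9, D 15.
D has the most first-place votes.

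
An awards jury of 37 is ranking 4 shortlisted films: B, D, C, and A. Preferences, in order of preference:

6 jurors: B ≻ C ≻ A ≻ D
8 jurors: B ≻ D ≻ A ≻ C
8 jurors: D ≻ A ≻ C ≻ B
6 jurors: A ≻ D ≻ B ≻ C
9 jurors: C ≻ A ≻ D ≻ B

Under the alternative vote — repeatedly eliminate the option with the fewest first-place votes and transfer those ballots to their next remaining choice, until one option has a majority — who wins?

D

Round 1: B 14, D 8, C 9, A 6. Eliminate A.
Round 2: B 14, D 14, C 9. Eliminate C.
Round 3: B 14, D 23. D has a majority.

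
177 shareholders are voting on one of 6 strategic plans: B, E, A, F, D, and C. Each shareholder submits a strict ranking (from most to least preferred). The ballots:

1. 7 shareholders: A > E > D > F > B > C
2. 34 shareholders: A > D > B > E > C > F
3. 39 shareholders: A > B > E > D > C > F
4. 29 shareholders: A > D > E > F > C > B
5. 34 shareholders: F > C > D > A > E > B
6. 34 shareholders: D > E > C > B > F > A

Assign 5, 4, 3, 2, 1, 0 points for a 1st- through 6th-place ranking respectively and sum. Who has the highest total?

D

B: 7·1 + 34·3 + 39·4 + 29·0 + 34·0 + 34·2 = 333
E: 7·4 + 34·2 + 39·3 + 29·3 + 34·1 + 34·4 = 470
A: 7·5 + 34·5 + 39·5 + 29·5 + 34·2 + 34·0 = 613
F: 7·2 + 34·0 + 39·0 + 29·2 + 34·5 + 34·1 = 276
D: 7·3 + 34·4 + 39·2 + 29·4 + 34·3 + 34·5 = 623
C: 7·0 + 34·1 + 39·1 + 29·1 + 34·4 + 34·3 = 340
D has the highest Borda score (623).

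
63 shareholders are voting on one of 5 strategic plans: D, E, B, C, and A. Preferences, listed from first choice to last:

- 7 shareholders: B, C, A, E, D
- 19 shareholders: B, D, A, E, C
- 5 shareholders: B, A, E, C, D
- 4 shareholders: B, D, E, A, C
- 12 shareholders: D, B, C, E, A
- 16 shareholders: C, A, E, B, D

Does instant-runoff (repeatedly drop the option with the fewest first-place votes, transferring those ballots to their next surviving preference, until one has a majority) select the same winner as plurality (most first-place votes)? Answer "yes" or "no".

yes

Instant-runoff — R1 D 12, E 0, B 35, C 16, A 0 (B winner). Winner: B.
Plurality — first-place votes: D 12, E 0, B 35, C 16, A 0. Winner: B.
The two methods agree.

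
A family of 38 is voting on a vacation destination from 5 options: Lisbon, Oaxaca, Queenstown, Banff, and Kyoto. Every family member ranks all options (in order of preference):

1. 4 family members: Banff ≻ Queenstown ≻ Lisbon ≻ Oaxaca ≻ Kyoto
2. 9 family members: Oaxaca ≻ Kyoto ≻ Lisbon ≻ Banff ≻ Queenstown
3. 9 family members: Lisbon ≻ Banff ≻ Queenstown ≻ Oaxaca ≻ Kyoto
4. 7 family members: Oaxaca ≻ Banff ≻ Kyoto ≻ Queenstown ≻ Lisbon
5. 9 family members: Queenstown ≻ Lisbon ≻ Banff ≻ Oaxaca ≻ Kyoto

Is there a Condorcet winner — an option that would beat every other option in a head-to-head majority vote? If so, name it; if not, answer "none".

none

Checking pairwise contests:
Queenstown beats Lisbon 20–18.
Lisbon beats Oaxaca 22–16.
Banff beats Queenstown 29–9.
Lisbon beats Banff 27–11.
Lisbon beats Kyoto 22–16.
Every option loses at least one head-to-head, so there is no Condorcet winner.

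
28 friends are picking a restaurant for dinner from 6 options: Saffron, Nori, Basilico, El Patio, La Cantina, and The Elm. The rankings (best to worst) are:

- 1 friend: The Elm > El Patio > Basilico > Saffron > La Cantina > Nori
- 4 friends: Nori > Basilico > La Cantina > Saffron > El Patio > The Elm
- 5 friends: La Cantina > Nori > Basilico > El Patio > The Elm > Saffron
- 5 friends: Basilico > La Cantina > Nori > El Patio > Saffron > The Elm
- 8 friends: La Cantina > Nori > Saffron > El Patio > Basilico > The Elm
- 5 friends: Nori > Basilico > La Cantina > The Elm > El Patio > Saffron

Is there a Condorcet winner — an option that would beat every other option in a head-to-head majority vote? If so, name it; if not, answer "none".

Checking pairwise contests:
Nori beats Saffron 27–1.
La Cantina beats Nori 19–9.
Nori beats Basilico 22–6.
Nori beats El Patio 27–1.
Basilico beats La Cantina 15–13.
Saffron beats The Elm 17–11.
Every option loses at least one head-to-head, so there is no Condorcet winner.

none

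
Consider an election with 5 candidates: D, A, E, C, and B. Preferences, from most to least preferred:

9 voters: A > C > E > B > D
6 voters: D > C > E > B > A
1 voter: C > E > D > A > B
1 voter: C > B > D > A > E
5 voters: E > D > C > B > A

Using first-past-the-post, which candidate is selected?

First-place votes: D 6, A 9, E 5, C 2, B 0.
A has the most first-place votes.

A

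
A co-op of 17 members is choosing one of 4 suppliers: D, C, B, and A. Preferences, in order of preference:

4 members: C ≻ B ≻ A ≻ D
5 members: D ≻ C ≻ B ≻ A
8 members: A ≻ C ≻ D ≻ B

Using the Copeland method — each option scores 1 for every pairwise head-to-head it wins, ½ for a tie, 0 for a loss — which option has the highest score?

D: beats B; loses to C and A → score 1.
C: beats D, B, and A → score 3.
B: beats A; loses to D and C → score 1.
A: beats D; loses to C and B → score 1.
C has the best pairwise record.

C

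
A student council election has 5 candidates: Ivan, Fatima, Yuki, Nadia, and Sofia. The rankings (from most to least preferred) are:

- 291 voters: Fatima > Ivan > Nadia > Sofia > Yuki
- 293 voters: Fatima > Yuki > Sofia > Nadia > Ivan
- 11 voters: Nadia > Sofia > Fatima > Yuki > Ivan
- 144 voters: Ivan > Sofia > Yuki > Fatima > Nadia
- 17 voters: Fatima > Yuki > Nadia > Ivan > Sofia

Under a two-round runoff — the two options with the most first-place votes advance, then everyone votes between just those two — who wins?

Round 1 first-place votes: Ivan 144, Fatima 601, Yuki 0, Nadia 11, Sofia 0.
Fatima and Ivan advance.
Runoff: Fatima is preferred to Ivan by 612 voters; Ivan by 144.
Fatima wins the runoff.

Fatima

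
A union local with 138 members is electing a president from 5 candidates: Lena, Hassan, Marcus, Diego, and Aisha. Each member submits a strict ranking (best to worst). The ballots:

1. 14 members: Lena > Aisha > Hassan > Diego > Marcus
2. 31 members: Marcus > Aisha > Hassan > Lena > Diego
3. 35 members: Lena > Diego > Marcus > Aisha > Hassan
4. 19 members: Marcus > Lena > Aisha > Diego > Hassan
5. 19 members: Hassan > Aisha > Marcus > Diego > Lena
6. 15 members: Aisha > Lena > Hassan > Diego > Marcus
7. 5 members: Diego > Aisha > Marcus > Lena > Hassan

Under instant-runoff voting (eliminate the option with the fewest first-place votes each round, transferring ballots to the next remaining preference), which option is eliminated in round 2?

Round 1: Lena 49, Hassan 19, Marcus 50, Diego 5, Aisha 15. Eliminate Diego.
Round 2: Lena 49, Hassan 19, Marcus 50, Aisha 20. Eliminate Hassan.

Hassan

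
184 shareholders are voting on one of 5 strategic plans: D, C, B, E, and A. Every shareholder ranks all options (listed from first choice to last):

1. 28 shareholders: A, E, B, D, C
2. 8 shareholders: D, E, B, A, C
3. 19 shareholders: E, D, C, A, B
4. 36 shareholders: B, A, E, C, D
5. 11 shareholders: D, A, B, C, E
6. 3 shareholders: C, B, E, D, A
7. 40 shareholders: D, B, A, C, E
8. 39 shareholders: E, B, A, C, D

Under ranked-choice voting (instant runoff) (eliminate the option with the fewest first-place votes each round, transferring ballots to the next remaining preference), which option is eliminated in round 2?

Round 1: D 59, C 3, B 36, E 58, A 28. Eliminate C.
Round 2: D 59, B 39, E 58, A 28. Eliminate A.

A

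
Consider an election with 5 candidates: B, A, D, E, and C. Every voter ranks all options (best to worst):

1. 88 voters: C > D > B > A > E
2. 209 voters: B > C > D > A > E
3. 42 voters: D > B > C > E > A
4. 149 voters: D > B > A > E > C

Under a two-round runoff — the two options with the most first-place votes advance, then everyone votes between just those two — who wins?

Round 1 first-place votes: B 209, A 0, D 191, E 0, C 88.
B and D advance.
Runoff: B is preferred to D by 209 voters; D by 279.
D wins the runoff.

D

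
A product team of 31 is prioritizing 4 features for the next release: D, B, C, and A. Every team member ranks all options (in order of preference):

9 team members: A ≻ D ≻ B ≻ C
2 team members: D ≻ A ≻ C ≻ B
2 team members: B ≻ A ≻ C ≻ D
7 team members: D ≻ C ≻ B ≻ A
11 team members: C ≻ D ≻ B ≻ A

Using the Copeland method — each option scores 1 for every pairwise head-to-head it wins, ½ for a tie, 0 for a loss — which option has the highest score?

D: beats B, C, and A → score 3.
B: beats A; loses to D and C → score 1.
C: beats B and A; loses to D → score 2.
A: loses to D, B, and C → score 0.
D has the best pairwise record.

D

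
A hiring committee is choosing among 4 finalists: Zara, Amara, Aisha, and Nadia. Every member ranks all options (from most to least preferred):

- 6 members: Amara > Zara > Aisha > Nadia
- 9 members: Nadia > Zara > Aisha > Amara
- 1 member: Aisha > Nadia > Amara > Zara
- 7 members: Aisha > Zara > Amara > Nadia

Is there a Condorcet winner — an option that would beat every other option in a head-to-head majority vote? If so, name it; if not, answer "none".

Zara vs Amara: 16–7 for Zara.
Zara vs Aisha: 15–8 for Zara.
Zara vs Nadia: 13–10 for Zara.
Zara beats every other option head-to-head.

Zara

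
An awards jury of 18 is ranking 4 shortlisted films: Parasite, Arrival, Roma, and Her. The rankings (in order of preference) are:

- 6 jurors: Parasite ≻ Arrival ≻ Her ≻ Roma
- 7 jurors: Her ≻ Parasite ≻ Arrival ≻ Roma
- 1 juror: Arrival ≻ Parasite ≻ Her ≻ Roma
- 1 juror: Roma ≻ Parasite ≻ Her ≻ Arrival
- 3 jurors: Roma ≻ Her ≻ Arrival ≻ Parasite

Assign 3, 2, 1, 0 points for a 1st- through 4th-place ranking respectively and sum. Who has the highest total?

Parasite: 6·3 + 7·2 + 1·2 + 1·2 + 3·0 = 36
Arrival: 6·2 + 7·1 + 1·3 + 1·0 + 3·1 = 25
Roma: 6·0 + 7·0 + 1·0 + 1·3 + 3·3 = 12
Her: 6·1 + 7·3 + 1·1 + 1·1 + 3·2 = 35
Parasite has the highest Borda score (36).

Parasite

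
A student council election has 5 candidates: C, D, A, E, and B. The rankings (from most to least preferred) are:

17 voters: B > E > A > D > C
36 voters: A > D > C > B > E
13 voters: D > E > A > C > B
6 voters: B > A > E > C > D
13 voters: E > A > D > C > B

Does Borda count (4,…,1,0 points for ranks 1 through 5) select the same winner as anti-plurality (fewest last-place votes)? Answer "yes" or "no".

yes

Borda — scores: C 104, D 203, A 261, E 154, B 128. Winner: A.
Anti-plurality — last-place votes: C 17, D 6, A 0, E 36, B 26. Winner: A.
The two methods agree.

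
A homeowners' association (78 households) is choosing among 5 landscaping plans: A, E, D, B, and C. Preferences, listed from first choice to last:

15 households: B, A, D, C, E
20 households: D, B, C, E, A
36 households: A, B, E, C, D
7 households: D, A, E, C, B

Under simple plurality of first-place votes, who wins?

A

First-place votes: A 36, E 0, D 27, B 15, C 0.
A has the most first-place votes.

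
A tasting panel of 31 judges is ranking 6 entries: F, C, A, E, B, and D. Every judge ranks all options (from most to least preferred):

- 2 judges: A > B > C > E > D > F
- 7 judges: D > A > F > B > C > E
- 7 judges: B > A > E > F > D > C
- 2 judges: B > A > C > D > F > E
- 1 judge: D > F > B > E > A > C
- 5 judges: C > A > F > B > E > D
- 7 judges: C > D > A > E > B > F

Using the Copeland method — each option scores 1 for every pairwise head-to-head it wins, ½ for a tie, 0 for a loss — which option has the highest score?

F: loses to C, A, E, B, and D → score 0.
C: beats F, E, and D; loses to A and B → score 3.
A: beats F, C, E, B, and D → score 5.
E: beats F; loses to C, A, B, and D → score 1.
B: beats F, C, E, and D; loses to A → score 4.
D: beats F and E; loses to C, A, and B → score 2.
A has the best pairwise record.

A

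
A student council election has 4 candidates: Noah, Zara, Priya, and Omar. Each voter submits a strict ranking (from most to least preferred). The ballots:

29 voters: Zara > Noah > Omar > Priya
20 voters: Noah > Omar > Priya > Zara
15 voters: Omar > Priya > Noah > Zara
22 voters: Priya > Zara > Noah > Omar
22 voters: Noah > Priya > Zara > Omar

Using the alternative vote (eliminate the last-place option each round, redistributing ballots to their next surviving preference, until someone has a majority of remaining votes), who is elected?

Round 1: Noah 42, Zara 29, Priya 22, Omar 15. Eliminate Omar.
Round 2: Noah 42, Zara 29, Priya 37. Eliminate Zara.
Round 3: Noah 71, Priya 37. Noah has a majority.

Noah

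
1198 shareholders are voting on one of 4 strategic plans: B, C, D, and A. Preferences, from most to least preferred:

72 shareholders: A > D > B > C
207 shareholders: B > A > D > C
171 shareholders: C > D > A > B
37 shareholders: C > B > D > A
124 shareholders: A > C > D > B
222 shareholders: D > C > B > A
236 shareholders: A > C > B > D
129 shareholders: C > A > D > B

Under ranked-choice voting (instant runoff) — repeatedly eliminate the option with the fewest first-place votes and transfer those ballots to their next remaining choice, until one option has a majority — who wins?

A

Round 1: B 207, C 337, D 222, A 432. Eliminate B.
Round 2: C 337, D 222, A 639. A has a majority.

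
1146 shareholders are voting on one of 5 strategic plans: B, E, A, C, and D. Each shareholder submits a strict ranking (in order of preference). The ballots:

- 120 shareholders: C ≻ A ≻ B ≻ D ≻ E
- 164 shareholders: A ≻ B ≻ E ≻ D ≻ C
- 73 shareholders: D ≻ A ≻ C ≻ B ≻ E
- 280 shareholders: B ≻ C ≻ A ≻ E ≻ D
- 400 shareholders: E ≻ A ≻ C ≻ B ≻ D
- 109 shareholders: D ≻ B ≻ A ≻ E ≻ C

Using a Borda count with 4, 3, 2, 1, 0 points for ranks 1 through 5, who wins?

B: 120·2 + 164·3 + 73·1 + 280·4 + 400·1 + 109·3 = 2652
E: 120·0 + 164·2 + 73·0 + 280·1 + 400·4 + 109·1 = 2317
A: 120·3 + 164·4 + 73·3 + 280·2 + 400·3 + 109·2 = 3213
C: 120·4 + 164·0 + 73·2 + 280·3 + 400·2 + 109·0 = 2266
D: 120·1 + 164·1 + 73·4 + 280·0 + 400·0 + 109·4 = 1012
A has the highest Borda score (3213).

A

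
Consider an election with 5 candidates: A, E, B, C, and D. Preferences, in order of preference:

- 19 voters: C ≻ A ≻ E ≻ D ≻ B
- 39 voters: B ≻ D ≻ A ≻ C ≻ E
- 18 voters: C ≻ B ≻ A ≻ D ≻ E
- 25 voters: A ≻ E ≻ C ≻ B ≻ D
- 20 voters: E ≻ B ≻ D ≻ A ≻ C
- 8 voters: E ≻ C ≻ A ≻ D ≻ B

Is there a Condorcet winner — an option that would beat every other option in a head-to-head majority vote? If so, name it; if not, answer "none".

Checking pairwise contests:
B beats A 77–52.
A beats E 101–28.
E beats B 72–57.
A beats C 84–45.
A beats D 70–59.
Every option loses at least one head-to-head, so there is no Condorcet winner.

none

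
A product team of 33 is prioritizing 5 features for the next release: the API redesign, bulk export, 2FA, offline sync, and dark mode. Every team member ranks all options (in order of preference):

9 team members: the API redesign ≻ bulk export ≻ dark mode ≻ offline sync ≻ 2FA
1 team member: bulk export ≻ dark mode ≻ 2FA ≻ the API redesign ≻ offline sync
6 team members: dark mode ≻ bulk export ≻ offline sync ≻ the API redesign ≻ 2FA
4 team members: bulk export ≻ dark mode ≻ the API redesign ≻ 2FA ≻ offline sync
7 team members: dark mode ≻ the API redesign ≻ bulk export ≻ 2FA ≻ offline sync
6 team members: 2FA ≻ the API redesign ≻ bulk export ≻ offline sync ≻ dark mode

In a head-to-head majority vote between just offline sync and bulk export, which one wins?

Voters preferring offline sync to bulk export: 0; preferring bulk export to offline sync: 33.
bulk export wins the head-to-head.

bulk export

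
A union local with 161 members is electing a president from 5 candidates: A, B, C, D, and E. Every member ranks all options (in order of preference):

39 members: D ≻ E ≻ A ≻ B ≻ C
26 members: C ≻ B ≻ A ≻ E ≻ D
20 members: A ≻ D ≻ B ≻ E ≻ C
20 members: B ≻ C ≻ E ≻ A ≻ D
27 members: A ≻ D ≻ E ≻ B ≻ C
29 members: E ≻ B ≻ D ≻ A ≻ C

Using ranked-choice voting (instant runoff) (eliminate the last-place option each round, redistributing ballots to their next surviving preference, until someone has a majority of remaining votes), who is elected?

A

Round 1: A 47, B 20, C 26, D 39, E 29. Eliminate B.
Round 2: A 47, C 46, D 39, E 29. Eliminate E.
Round 3: A 47, C 46, D 68. Eliminate C.
Round 4: A 93, D 68. A has a majority.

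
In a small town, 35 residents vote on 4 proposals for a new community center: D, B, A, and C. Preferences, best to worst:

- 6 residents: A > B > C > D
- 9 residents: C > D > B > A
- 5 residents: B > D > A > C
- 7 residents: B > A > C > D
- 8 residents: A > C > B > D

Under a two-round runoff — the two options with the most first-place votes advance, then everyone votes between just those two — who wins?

Round 1 first-place votes: D 0, B 12, A 14, C 9.
A and B advance.
Runoff: A is preferred to B by 14 voters; B by 21.
B wins the runoff.

B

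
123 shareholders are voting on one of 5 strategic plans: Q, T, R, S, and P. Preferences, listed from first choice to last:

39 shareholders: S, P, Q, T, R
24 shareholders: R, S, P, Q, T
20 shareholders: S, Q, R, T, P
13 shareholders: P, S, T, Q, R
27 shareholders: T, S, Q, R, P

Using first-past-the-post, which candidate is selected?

First-place votes: Q 0, T 27, R 24, S 59, P 13.
S has the most first-place votes.

S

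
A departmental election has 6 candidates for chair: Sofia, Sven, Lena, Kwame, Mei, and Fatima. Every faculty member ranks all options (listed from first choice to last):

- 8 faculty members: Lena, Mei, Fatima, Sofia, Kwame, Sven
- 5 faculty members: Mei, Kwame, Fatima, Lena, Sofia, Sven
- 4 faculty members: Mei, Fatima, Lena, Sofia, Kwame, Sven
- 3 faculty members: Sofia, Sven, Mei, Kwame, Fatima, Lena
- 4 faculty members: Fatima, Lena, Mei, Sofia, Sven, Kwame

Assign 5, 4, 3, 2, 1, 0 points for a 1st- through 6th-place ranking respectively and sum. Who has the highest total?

Sofia: 8·2 + 5·1 + 4·2 + 3·5 + 4·2 = 52
Sven: 8·0 + 5·0 + 4·0 + 3·4 + 4·1 = 16
Lena: 8·5 + 5·2 + 4·3 + 3·0 + 4·4 = 78
Kwame: 8·1 + 5·4 + 4·1 + 3·2 + 4·0 = 38
Mei: 8·4 + 5·5 + 4·5 + 3·3 + 4·3 = 98
Fatima: 8·3 + 5·3 + 4·4 + 3·1 + 4·5 = 78
Mei has the highest Borda score (98).

Mei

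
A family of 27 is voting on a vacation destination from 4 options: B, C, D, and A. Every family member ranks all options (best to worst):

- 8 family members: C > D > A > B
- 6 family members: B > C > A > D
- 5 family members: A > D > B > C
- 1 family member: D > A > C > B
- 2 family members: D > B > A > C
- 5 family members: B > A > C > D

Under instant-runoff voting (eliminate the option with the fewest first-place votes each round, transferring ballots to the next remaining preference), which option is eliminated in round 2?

A

Round 1: B 11, C 8, D 3, A 5. Eliminate D.
Round 2: B 13, C 8, A 6. Eliminate A.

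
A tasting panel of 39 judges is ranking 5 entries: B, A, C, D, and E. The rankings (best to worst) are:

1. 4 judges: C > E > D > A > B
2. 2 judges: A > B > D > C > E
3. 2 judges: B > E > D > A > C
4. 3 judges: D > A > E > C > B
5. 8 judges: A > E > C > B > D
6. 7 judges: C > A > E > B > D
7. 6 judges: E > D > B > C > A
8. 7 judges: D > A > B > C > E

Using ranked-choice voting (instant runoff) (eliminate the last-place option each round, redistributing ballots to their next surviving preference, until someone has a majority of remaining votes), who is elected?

Round 1: B 2, A 10, C 11, D 10, E 6. Eliminate B.
Round 2: A 10, C 11, D 10, E 8. Eliminate E.
Round 3: A 10, C 11, D 18. Eliminate A.
Round 4: C 19, D 20. D has a majority.

D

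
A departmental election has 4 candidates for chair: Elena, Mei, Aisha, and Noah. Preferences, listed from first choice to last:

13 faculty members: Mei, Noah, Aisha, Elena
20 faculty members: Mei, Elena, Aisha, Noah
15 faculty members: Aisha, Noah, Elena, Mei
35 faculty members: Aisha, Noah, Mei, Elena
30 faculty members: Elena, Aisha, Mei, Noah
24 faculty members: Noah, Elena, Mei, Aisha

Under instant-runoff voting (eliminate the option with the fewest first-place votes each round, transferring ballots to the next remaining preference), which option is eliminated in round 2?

Round 1: Elena 30, Mei 33, Aisha 50, Noah 24. Eliminate Noah.
Round 2: Elena 54, Mei 33, Aisha 50. Eliminate Mei.

Mei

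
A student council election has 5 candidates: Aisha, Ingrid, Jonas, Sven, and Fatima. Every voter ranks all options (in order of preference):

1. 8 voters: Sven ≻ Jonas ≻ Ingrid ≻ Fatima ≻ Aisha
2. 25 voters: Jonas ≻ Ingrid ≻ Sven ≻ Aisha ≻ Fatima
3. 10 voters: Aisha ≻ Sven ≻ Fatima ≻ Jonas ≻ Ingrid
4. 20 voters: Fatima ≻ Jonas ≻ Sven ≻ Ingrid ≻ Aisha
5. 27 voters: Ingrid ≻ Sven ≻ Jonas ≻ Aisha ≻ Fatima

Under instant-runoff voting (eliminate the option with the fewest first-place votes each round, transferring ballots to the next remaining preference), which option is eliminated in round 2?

Aisha

Round 1: Aisha 10, Ingrid 27, Jonas 25, Sven 8, Fatima 20. Eliminate Sven.
Round 2: Aisha 10, Ingrid 27, Jonas 33, Fatima 20. Eliminate Aisha.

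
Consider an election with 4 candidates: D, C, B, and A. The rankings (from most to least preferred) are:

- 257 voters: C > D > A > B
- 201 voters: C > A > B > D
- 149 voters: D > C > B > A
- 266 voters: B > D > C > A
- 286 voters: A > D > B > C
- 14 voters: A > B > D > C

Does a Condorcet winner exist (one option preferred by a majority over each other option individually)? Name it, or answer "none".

D vs C: 715–458 for D.
D vs B: 692–481 for D.
D vs A: 672–501 for D.
D beats every other option head-to-head.

D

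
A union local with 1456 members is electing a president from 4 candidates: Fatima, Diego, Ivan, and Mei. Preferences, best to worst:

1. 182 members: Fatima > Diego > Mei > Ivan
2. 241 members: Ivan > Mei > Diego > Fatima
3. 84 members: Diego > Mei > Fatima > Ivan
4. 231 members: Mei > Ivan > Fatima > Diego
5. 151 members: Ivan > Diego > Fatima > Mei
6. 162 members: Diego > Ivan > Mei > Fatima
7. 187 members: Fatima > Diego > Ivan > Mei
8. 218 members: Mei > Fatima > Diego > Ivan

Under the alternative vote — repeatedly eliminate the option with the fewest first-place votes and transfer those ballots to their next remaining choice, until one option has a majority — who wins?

Ivan

Round 1: Fatima 369, Diego 246, Ivan 392, Mei 449. Eliminate Diego.
Round 2: Fatima 369, Ivan 554, Mei 533. Eliminate Fatima.
Round 3: Ivan 741, Mei 715. Ivan has a majority.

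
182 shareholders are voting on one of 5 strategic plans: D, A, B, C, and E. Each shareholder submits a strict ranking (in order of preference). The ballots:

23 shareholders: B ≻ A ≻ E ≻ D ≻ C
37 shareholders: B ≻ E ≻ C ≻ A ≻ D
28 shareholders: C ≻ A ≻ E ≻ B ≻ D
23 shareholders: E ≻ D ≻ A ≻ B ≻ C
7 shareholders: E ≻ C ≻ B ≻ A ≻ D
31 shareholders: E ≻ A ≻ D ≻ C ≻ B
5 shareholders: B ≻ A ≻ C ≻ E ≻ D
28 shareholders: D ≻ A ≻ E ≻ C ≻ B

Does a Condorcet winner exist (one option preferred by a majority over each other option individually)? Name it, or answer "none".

E vs D: 154–28 for E.
E vs A: 98–84 for E.
E vs B: 117–65 for E.
E vs C: 149–33 for E.
E beats every other option head-to-head.

E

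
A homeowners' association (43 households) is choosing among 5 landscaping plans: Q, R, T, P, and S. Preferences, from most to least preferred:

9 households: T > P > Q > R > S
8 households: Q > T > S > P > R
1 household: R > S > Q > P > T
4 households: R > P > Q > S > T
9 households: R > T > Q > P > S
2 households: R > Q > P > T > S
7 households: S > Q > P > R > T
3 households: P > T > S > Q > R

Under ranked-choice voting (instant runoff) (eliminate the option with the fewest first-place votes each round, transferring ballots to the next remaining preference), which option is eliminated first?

Round 1: Q 8, R 16, T 9, P 3, S 7. Eliminate P.

P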